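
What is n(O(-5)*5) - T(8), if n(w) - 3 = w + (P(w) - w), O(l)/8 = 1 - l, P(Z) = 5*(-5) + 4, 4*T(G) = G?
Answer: -20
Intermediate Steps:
T(G) = G/4
P(Z) = -21 (P(Z) = -25 + 4 = -21)
O(l) = 8 - 8*l (O(l) = 8*(1 - l) = 8 - 8*l)
n(w) = -18 (n(w) = 3 + (w + (-21 - w)) = 3 - 21 = -18)
n(O(-5)*5) - T(8) = -18 - 8/4 = -18 - 1*2 = -18 - 2 = -20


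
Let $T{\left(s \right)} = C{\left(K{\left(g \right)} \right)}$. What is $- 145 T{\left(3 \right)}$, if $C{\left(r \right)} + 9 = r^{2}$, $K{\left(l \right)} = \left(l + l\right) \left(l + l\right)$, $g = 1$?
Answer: $-1015$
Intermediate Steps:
$K{\left(l \right)} = 4 l^{2}$ ($K{\left(l \right)} = 2 l 2 l = 4 l^{2}$)
$C{\left(r \right)} = -9 + r^{2}$
$T{\left(s \right)} = 7$ ($T{\left(s \right)} = -9 + \left(4 \cdot 1^{2}\right)^{2} = -9 + \left(4 \cdot 1\right)^{2} = -9 + 4^{2} = -9 + 16 = 7$)
$- 145 T{\left(3 \right)} = \left(-145\right) 7 = -1015$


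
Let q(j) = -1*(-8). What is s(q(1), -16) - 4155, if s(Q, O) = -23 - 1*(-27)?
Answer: -4151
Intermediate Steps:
q(j) = 8
s(Q, O) = 4 (s(Q, O) = -23 + 27 = 4)
s(q(1), -16) - 4155 = 4 - 4155 = -4151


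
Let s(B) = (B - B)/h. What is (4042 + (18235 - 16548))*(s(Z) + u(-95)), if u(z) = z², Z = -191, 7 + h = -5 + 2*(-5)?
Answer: 51704225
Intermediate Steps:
h = -22 (h = -7 + (-5 + 2*(-5)) = -7 + (-5 - 10) = -7 - 15 = -22)
s(B) = 0 (s(B) = (B - B)/(-22) = 0*(-1/22) = 0)
(4042 + (18235 - 16548))*(s(Z) + u(-95)) = (4042 + (18235 - 16548))*(0 + (-95)²) = (4042 + 1687)*(0 + 9025) = 5729*9025 = 51704225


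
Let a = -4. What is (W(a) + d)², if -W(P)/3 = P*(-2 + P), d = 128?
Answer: 3136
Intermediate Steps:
W(P) = -3*P*(-2 + P)
(W(a) + d)² = (3*(-4)*(2 - 1*(-4)) + 128)² = (3*(-4)*(2 + 4) + 128)² = (3*(-4)*6 + 128)² = (-72 + 128)² = 56² = 3136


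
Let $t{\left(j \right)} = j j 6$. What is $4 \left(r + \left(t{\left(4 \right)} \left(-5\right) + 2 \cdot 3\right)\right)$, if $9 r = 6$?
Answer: $- \frac{5680}{3} \approx -1893.3$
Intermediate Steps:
$r = \frac{2}{3}$ ($r = \frac{1}{9} \cdot 6 = \frac{2}{3} \approx 0.66667$)
$t{\left(j \right)} = 6 j^{2}$ ($t{\left(j \right)} = j^{2} \cdot 6 = 6 j^{2}$)
$4 \left(r + \left(t{\left(4 \right)} \left(-5\right) + 2 \cdot 3\right)\right) = 4 \left(\frac{2}{3} + \left(6 \cdot 4^{2} \left(-5\right) + 2 \cdot 3\right)\right) = 4 \left(\frac{2}{3} + \left(6 \cdot 16 \left(-5\right) + 6\right)\right) = 4 \left(\frac{2}{3} + \left(96 \left(-5\right) + 6\right)\right) = 4 \left(\frac{2}{3} + \left(-480 + 6\right)\right) = 4 \left(\frac{2}{3} - 474\right) = 4 \left(- \frac{1420}{3}\right) = - \frac{5680}{3}$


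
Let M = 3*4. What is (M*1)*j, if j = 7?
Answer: 84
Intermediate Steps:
M = 12
(M*1)*j = (12*1)*7 = 12*7 = 84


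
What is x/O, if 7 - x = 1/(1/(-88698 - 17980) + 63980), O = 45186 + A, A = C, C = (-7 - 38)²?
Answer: 15925567465/107409092054543 ≈ 0.00014827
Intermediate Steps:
C = 2025 (C = (-45)² = 2025)
A = 2025
O = 47211 (O = 45186 + 2025 = 47211)
x = 47776702395/6825258439 (x = 7 - 1/(1/(-88698 - 17980) + 63980) = 7 - 1/(1/(-106678) + 63980) = 7 - 1/(-1/106678 + 63980) = 7 - 1/6825258439/106678 = 7 - 1*106678/6825258439 = 7 - 106678/6825258439 = 47776702395/6825258439 ≈ 7.0000)
x/O = (47776702395/6825258439)/47211 = (47776702395/6825258439)*(1/47211) = 15925567465/107409092054543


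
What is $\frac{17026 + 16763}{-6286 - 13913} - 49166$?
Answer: $- \frac{331045941}{6733} \approx -49168.0$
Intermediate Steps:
$\frac{17026 + 16763}{-6286 - 13913} - 49166 = \frac{33789}{-20199} - 49166 = 33789 \left(- \frac{1}{20199}\right) - 49166 = - \frac{11263}{6733} - 49166 = - \frac{331045941}{6733}$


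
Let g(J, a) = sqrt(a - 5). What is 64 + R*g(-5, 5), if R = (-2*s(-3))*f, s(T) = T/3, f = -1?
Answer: 64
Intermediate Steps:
g(J, a) = sqrt(-5 + a)
s(T) = T/3 (s(T) = T*(1/3) = T/3)
R = -2 (R = -2*(-3)/3*(-1) = -2*(-1)*(-1) = 2*(-1) = -2)
64 + R*g(-5, 5) = 64 - 2*sqrt(-5 + 5) = 64 - 2*sqrt(0) = 64 - 2*0 = 64 + 0 = 64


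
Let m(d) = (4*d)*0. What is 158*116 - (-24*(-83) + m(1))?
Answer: 16336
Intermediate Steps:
m(d) = 0
158*116 - (-24*(-83) + m(1)) = 158*116 - (-24*(-83) + 0) = 18328 - (1992 + 0) = 18328 - 1*1992 = 18328 - 1992 = 16336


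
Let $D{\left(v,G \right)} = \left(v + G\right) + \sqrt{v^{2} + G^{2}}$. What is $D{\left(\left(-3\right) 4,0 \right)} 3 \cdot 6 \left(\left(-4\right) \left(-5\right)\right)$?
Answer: $0$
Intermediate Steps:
$D{\left(v,G \right)} = G + v + \sqrt{G^{2} + v^{2}}$ ($D{\left(v,G \right)} = \left(G + v\right) + \sqrt{G^{2} + v^{2}} = G + v + \sqrt{G^{2} + v^{2}}$)
$D{\left(\left(-3\right) 4,0 \right)} 3 \cdot 6 \left(\left(-4\right) \left(-5\right)\right) = \left(0 - 12 + \sqrt{0^{2} + \left(\left(-3\right) 4\right)^{2}}\right) 3 \cdot 6 \left(\left(-4\right) \left(-5\right)\right) = \left(0 - 12 + \sqrt{0 + \left(-12\right)^{2}}\right) 18 \cdot 20 = \left(0 - 12 + \sqrt{0 + 144}\right) 360 = \left(0 - 12 + \sqrt{144}\right) 360 = \left(0 - 12 + 12\right) 360 = 0 \cdot 360 = 0$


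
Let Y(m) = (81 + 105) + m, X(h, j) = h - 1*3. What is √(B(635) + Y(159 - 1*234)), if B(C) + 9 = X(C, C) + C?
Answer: 37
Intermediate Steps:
X(h, j) = -3 + h (X(h, j) = h - 3 = -3 + h)
B(C) = -12 + 2*C (B(C) = -9 + ((-3 + C) + C) = -9 + (-3 + 2*C) = -12 + 2*C)
Y(m) = 186 + m
√(B(635) + Y(159 - 1*234)) = √((-12 + 2*635) + (186 + (159 - 1*234))) = √((-12 + 1270) + (186 + (159 - 234))) = √(1258 + (186 - 75)) = √(1258 + 111) = √1369 = 37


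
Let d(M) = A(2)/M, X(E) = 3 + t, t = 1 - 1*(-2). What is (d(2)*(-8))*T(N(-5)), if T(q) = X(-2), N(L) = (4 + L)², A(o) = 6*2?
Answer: -288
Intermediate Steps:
t = 3 (t = 1 + 2 = 3)
A(o) = 12
X(E) = 6 (X(E) = 3 + 3 = 6)
T(q) = 6
d(M) = 12/M
(d(2)*(-8))*T(N(-5)) = ((12/2)*(-8))*6 = ((12*(½))*(-8))*6 = (6*(-8))*6 = -48*6 = -288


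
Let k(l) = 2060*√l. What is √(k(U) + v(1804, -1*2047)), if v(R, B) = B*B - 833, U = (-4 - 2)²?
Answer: 2*√1050434 ≈ 2049.8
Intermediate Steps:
U = 36 (U = (-6)² = 36)
v(R, B) = -833 + B² (v(R, B) = B² - 833 = -833 + B²)
√(k(U) + v(1804, -1*2047)) = √(2060*√36 + (-833 + (-1*2047)²)) = √(2060*6 + (-833 + (-2047)²)) = √(12360 + (-833 + 4190209)) = √(12360 + 4189376) = √4201736 = 2*√1050434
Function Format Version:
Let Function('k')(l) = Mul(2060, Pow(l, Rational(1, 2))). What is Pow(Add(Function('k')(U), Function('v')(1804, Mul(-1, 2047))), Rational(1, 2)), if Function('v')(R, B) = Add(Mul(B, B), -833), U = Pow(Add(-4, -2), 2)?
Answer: Mul(2, Pow(1050434, Rational(1, 2))) ≈ 2049.8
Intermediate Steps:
U = 36 (U = Pow(-6, 2) = 36)
Function('v')(R, B) = Add(-833, Pow(B, 2)) (Function('v')(R, B) = Add(Pow(B, 2), -833) = Add(-833, Pow(B, 2)))
Pow(Add(Function('k')(U), Function('v')(1804, Mul(-1, 2047))), Rational(1, 2)) = Pow(Add(Mul(2060, Pow(36, Rational(1, 2))), Add(-833, Pow(Mul(-1, 2047), 2))), Rational(1, 2)) = Pow(Add(Mul(2060, 6), Add(-833, Pow(-2047, 2))), Rational(1, 2)) = Pow(Add(12360, Add(-833, 4190209)), Rational(1, 2)) = Pow(Add(12360, 4189376), Rational(1, 2)) = Pow(4201736, Rational(1, 2)) = Mul(2, Pow(1050434, Rational(1, 2)))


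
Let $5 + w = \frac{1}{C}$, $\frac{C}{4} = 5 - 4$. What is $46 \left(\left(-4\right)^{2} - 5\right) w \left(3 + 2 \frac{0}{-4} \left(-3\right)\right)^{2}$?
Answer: $- \frac{43263}{2} \approx -21632.0$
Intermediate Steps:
$C = 4$ ($C = 4 \left(5 - 4\right) = 4 \cdot 1 = 4$)
$w = - \frac{19}{4}$ ($w = -5 + \frac{1}{4} = - \frac{19}{4} \approx -4.75$)
$46 \left(\left(-4\right)^{2} - 5\right) w \left(3 + 2 \frac{0}{-4} \left(-3\right)\right)^{2} = 46 \left(\left(-4\right)^{2} - 5\right) \left(- \frac{19}{4}\right) \left(3 + 2 \frac{0}{-4} \left(-3\right)\right)^{2} = 46 \left(16 - 5\right) \left(- \frac{19}{4}\right) \left(3 + 2 \cdot 0 \left(- \frac{1}{4}\right) \left(-3\right)\right)^{2} = 46 \cdot 11 \left(- \frac{19}{4}\right) \left(3 + 2 \cdot 0 \left(-3\right)\right)^{2} = 46 \left(- \frac{209}{4}\right) \left(3 + 0 \left(-3\right)\right)^{2} = - \frac{4807 \left(3 + 0\right)^{2}}{2} = - \frac{4807 \cdot 3^{2}}{2} = \left(- \frac{4807}{2}\right) 9 = - \frac{43263}{2}$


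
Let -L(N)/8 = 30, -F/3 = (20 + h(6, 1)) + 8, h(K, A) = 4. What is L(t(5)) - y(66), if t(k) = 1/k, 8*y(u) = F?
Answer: -228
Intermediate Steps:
F = -96 (F = -3*((20 + 4) + 8) = -3*(24 + 8) = -3*32 = -96)
y(u) = -12 (y(u) = (⅛)*(-96) = -12)
L(N) = -240 (L(N) = -8*30 = -240)
L(t(5)) - y(66) = -240 - 1*(-12) = -240 + 12 = -228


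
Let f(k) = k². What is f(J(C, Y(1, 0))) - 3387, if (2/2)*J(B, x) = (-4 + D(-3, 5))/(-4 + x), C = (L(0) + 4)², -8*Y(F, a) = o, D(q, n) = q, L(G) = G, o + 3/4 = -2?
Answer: -46314467/13689 ≈ -3383.3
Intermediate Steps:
o = -11/4 (o = -¾ - 2 = -11/4 ≈ -2.7500)
Y(F, a) = 11/32 (Y(F, a) = -⅛*(-11/4) = 11/32)
C = 16 (C = (0 + 4)² = 4² = 16)
J(B, x) = -7/(-4 + x) (J(B, x) = (-4 - 3)/(-4 + x) = -7/(-4 + x))
f(J(C, Y(1, 0))) - 3387 = (-7/(-4 + 11/32))² - 3387 = (-7/(-117/32))² - 3387 = (-7*(-32/117))² - 3387 = (224/117)² - 3387 = 50176/13689 - 3387 = -46314467/13689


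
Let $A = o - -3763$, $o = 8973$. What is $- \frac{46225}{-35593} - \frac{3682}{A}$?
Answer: $\frac{228834087}{226656224} \approx 1.0096$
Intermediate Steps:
$A = 12736$ ($A = 8973 - -3763 = 8973 + 3763 = 12736$)
$- \frac{46225}{-35593} - \frac{3682}{A} = - \frac{46225}{-35593} - \frac{3682}{12736} = \left(-46225\right) \left(- \frac{1}{35593}\right) - \frac{1841}{6368} = \frac{46225}{35593} - \frac{1841}{6368} = \frac{228834087}{226656224}$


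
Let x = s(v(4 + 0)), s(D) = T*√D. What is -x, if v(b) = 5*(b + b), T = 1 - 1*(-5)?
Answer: -12*√10 ≈ -37.947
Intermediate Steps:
T = 6 (T = 1 + 5 = 6)
v(b) = 10*b (v(b) = 5*(2*b) = 10*b)
s(D) = 6*√D
x = 12*√10 (x = 6*√(10*(4 + 0)) = 6*√(10*4) = 6*√40 = 6*(2*√10) = 12*√10 ≈ 37.947)
-x = -12*√10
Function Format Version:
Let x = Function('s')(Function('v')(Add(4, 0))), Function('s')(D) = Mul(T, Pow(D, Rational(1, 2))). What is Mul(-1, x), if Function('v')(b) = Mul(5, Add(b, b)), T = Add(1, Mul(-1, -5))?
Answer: Mul(-12, Pow(10, Rational(1, 2))) ≈ -37.947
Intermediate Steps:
T = 6 (T = Add(1, 5) = 6)
Function('v')(b) = Mul(10, b) (Function('v')(b) = Mul(5, Mul(2, b)) = Mul(10, b))
Function('s')(D) = Mul(6, Pow(D, Rational(1, 2)))
x = Mul(12, Pow(10, Rational(1, 2))) (x = Mul(6, Pow(Mul(10, Add(4, 0)), Rational(1, 2))) = Mul(6, Pow(Mul(10, 4), Rational(1, 2))) = Mul(6, Pow(40, Rational(1, 2))) = Mul(6, Mul(2, Pow(10, Rational(1, 2)))) = Mul(12, Pow(10, Rational(1, 2))) ≈ 37.947)
Mul(-1, x) = Mul(-1, Mul(12, Pow(10, Rational(1, 2)))) = Mul(-12, Pow(10, Rational(1, 2)))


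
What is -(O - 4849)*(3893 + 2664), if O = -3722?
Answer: 56200047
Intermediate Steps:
-(O - 4849)*(3893 + 2664) = -(-3722 - 4849)*(3893 + 2664) = -(-8571)*6557 = -1*(-56200047) = 56200047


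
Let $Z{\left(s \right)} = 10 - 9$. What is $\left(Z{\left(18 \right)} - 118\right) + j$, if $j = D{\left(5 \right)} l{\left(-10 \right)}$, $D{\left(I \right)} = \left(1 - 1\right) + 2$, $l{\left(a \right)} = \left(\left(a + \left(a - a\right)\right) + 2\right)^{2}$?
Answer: $11$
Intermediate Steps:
$l{\left(a \right)} = \left(2 + a\right)^{2}$ ($l{\left(a \right)} = \left(\left(a + 0\right) + 2\right)^{2} = \left(a + 2\right)^{2} = \left(2 + a\right)^{2}$)
$D{\left(I \right)} = 2$ ($D{\left(I \right)} = 0 + 2 = 2$)
$Z{\left(s \right)} = 1$
$j = 128$ ($j = 2 \left(2 - 10\right)^{2} = 2 \left(-8\right)^{2} = 2 \cdot 64 = 128$)
$\left(Z{\left(18 \right)} - 118\right) + j = \left(1 - 118\right) + 128 = -117 + 128 = 11$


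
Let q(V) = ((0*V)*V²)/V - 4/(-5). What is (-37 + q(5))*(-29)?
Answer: 5249/5 ≈ 1049.8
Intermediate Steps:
q(V) = ⅘ (q(V) = (0*V²)/V - 4*(-⅕) = 0/V + ⅘ = 0 + ⅘ = ⅘)
(-37 + q(5))*(-29) = (-37 + ⅘)*(-29) = -181/5*(-29) = 5249/5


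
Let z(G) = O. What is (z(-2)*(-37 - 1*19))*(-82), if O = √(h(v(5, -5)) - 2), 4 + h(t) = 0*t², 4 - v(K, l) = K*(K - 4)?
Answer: 4592*I*√6 ≈ 11248.0*I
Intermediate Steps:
v(K, l) = 4 - K*(-4 + K) (v(K, l) = 4 - K*(K - 4) = 4 - K*(-4 + K))
h(t) = -4 (h(t) = -4 + 0*t² = -4 + 0 = -4)
O = I*√6 (O = √(-4 - 2) = √(-6) = I*√6 ≈ 2.4495*I)
z(G) = I*√6
(z(-2)*(-37 - 1*19))*(-82) = ((I*√6)*(-37 - 1*19))*(-82) = ((I*√6)*(-37 - 19))*(-82) = ((I*√6)*(-56))*(-82) = -56*I*√6*(-82) = 4592*I*√6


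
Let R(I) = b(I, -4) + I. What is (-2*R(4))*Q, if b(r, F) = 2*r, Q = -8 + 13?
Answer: -120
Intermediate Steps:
Q = 5
R(I) = 3*I (R(I) = 2*I + I = 3*I)
(-2*R(4))*Q = -6*4*5 = -2*12*5 = -24*5 = -120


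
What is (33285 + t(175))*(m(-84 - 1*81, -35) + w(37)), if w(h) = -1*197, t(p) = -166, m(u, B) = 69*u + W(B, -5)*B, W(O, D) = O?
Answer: -343013483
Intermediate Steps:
m(u, B) = B**2 + 69*u (m(u, B) = 69*u + B*B = 69*u + B**2 = B**2 + 69*u)
w(h) = -197
(33285 + t(175))*(m(-84 - 1*81, -35) + w(37)) = (33285 - 166)*(((-35)**2 + 69*(-84 - 1*81)) - 197) = 33119*((1225 + 69*(-84 - 81)) - 197) = 33119*((1225 + 69*(-165)) - 197) = 33119*((1225 - 11385) - 197) = 33119*(-10160 - 197) = 33119*(-10357) = -343013483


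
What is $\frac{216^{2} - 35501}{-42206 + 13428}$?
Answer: $- \frac{11155}{28778} \approx -0.38762$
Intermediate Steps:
$\frac{216^{2} - 35501}{-42206 + 13428} = \frac{46656 - 35501}{-28778} = 11155 \left(- \frac{1}{28778}\right) = - \frac{11155}{28778}$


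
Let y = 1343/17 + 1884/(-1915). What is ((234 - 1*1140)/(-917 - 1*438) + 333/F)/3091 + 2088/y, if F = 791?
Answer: 1892438333529123/70708275949465 ≈ 26.764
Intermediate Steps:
y = 149401/1915 (y = 1343*(1/17) + 1884*(-1/1915) = 79 - 1884/1915 = 149401/1915 ≈ 78.016)
((234 - 1*1140)/(-917 - 1*438) + 333/F)/3091 + 2088/y = ((234 - 1*1140)/(-917 - 1*438) + 333/791)/3091 + 2088/(149401/1915) = ((234 - 1140)/(-917 - 438) + 333*(1/791))*(1/3091) + 2088*(1915/149401) = (-906/(-1355) + 333/791)*(1/3091) + 3998520/149401 = (-906*(-1/1355) + 333/791)*(1/3091) + 3998520/149401 = (906/1355 + 333/791)*(1/3091) + 3998520/149401 = (1167861/1071805)*(1/3091) + 3998520/149401 = 1167861/3312949255 + 3998520/149401 = 1892438333529123/70708275949465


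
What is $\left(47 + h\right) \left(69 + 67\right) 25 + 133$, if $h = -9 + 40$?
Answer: $265333$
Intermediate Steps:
$h = 31$
$\left(47 + h\right) \left(69 + 67\right) 25 + 133 = \left(47 + 31\right) \left(69 + 67\right) 25 + 133 = 78 \cdot 136 \cdot 25 + 133 = 10608 \cdot 25 + 133 = 265200 + 133 = 265333$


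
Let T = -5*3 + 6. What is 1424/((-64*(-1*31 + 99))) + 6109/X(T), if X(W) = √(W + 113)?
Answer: -89/272 + 6109*√26/52 ≈ 598.71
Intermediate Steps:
T = -9 (T = -15 + 6 = -9)
X(W) = √(113 + W)
1424/((-64*(-1*31 + 99))) + 6109/X(T) = 1424/((-64*(-1*31 + 99))) + 6109/(√(113 - 9)) = 1424/((-64*(-31 + 99))) + 6109/(√104) = 1424/((-64*68)) + 6109/((2*√26)) = 1424/(-4352) + 6109*(√26/52) = 1424*(-1/4352) + 6109*√26/52 = -89/272 + 6109*√26/52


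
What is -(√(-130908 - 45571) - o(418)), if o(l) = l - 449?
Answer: -31 - I*√176479 ≈ -31.0 - 420.09*I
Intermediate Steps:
o(l) = -449 + l
-(√(-130908 - 45571) - o(418)) = -(√(-130908 - 45571) - (-449 + 418)) = -(√(-176479) - 1*(-31)) = -(I*√176479 + 31) = -(31 + I*√176479) = -31 - I*√176479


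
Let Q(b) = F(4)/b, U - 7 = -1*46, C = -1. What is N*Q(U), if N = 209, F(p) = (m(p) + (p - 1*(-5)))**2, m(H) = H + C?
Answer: -10032/13 ≈ -771.69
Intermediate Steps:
m(H) = -1 + H (m(H) = H - 1 = -1 + H)
F(p) = (4 + 2*p)**2 (F(p) = ((-1 + p) + (p - 1*(-5)))**2 = ((-1 + p) + (p + 5))**2 = ((-1 + p) + (5 + p))**2 = (4 + 2*p)**2)
U = -39 (U = 7 - 1*46 = 7 - 46 = -39)
Q(b) = 144/b (Q(b) = (4*(2 + 4)**2)/b = (4*6**2)/b = (4*36)/b = 144/b)
N*Q(U) = 209*(144/(-39)) = 209*(144*(-1/39)) = 209*(-48/13) = -10032/13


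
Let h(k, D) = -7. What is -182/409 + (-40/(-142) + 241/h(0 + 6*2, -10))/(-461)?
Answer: -34758155/93708853 ≈ -0.37092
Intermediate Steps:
-182/409 + (-40/(-142) + 241/h(0 + 6*2, -10))/(-461) = -182/409 + (-40/(-142) + 241/(-7))/(-461) = -182*1/409 + (-40*(-1/142) + 241*(-⅐))*(-1/461) = -182/409 + (20/71 - 241/7)*(-1/461) = -182/409 - 16971/497*(-1/461) = -182/409 + 16971/229117 = -34758155/93708853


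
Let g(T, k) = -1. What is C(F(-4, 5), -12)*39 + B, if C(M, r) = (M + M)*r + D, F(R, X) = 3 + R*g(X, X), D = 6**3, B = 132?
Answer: 2004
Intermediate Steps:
D = 216
F(R, X) = 3 - R (F(R, X) = 3 + R*(-1) = 3 - R)
C(M, r) = 216 + 2*M*r (C(M, r) = (M + M)*r + 216 = (2*M)*r + 216 = 2*M*r + 216 = 216 + 2*M*r)
C(F(-4, 5), -12)*39 + B = (216 + 2*(3 - 1*(-4))*(-12))*39 + 132 = (216 + 2*(3 + 4)*(-12))*39 + 132 = (216 + 2*7*(-12))*39 + 132 = (216 - 168)*39 + 132 = 48*39 + 132 = 1872 + 132 = 2004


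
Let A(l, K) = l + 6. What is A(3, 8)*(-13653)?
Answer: -122877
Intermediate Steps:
A(l, K) = 6 + l
A(3, 8)*(-13653) = (6 + 3)*(-13653) = 9*(-13653) = -122877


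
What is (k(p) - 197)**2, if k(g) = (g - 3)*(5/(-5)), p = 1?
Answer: 38025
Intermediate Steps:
k(g) = 3 - g (k(g) = (-3 + g)*(5*(-1/5)) = (-3 + g)*(-1) = 3 - g)
(k(p) - 197)**2 = ((3 - 1*1) - 197)**2 = ((3 - 1) - 197)**2 = (2 - 197)**2 = (-195)**2 = 38025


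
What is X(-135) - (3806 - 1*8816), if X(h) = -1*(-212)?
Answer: 5222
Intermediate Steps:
X(h) = 212
X(-135) - (3806 - 1*8816) = 212 - (3806 - 1*8816) = 212 - (3806 - 8816) = 212 - 1*(-5010) = 212 + 5010 = 5222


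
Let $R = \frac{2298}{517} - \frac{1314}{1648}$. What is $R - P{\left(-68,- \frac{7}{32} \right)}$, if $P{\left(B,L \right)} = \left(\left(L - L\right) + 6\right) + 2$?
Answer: $- \frac{1854181}{426008} \approx -4.3525$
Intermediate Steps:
$P{\left(B,L \right)} = 8$ ($P{\left(B,L \right)} = \left(0 + 6\right) + 2 = 6 + 2 = 8$)
$R = \frac{1553883}{426008}$ ($R = 2298 \cdot \frac{1}{517} - \frac{657}{824} = \frac{2298}{517} - \frac{657}{824} = \frac{1553883}{426008} \approx 3.6475$)
$R - P{\left(-68,- \frac{7}{32} \right)} = \frac{1553883}{426008} - 8 = - \frac{1854181}{426008}$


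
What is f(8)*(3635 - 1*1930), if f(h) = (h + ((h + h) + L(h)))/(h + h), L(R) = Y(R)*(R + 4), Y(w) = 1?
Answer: 15345/4 ≈ 3836.3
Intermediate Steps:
L(R) = 4 + R (L(R) = 1*(R + 4) = 1*(4 + R) = 4 + R)
f(h) = (4 + 4*h)/(2*h) (f(h) = (h + ((h + h) + (4 + h)))/(h + h) = (h + (2*h + (4 + h)))/((2*h)) = (h + (4 + 3*h))*(1/(2*h)) = (4 + 4*h)*(1/(2*h)) = (4 + 4*h)/(2*h))
f(8)*(3635 - 1*1930) = (2 + 2/8)*(3635 - 1*1930) = (2 + 2*(⅛))*(3635 - 1930) = (2 + ¼)*1705 = (9/4)*1705 = 15345/4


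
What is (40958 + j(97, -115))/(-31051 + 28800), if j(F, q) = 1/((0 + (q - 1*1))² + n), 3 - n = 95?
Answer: -547362713/30082364 ≈ -18.195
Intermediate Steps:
n = -92 (n = 3 - 1*95 = 3 - 95 = -92)
j(F, q) = 1/(-92 + (-1 + q)²) (j(F, q) = 1/((0 + (q - 1*1))² - 92) = 1/((0 + (q - 1))² - 92) = 1/((0 + (-1 + q))² - 92) = 1/((-1 + q)² - 92) = 1/(-92 + (-1 + q)²))
(40958 + j(97, -115))/(-31051 + 28800) = (40958 + 1/(-92 + (-1 - 115)²))/(-31051 + 28800) = (40958 + 1/(-92 + (-116)²))/(-2251) = (40958 + 1/(-92 + 13456))*(-1/2251) = (40958 + 1/13364)*(-1/2251) = (547362713/13364)*(-1/2251) = -547362713/30082364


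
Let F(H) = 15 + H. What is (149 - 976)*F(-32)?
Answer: 14059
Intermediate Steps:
(149 - 976)*F(-32) = (149 - 976)*(15 - 32) = -827*(-17) = 14059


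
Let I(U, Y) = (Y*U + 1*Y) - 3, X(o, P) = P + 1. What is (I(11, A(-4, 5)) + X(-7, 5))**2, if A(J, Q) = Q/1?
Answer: 3969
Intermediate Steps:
A(J, Q) = Q (A(J, Q) = Q*1 = Q)
X(o, P) = 1 + P
I(U, Y) = -3 + Y + U*Y (I(U, Y) = (U*Y + Y) - 3 = (Y + U*Y) - 3 = -3 + Y + U*Y)
(I(11, A(-4, 5)) + X(-7, 5))**2 = ((-3 + 5 + 11*5) + (1 + 5))**2 = ((-3 + 5 + 55) + 6)**2 = (57 + 6)**2 = 63**2 = 3969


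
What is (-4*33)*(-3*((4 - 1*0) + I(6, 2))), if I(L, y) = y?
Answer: 2376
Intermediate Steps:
(-4*33)*(-3*((4 - 1*0) + I(6, 2))) = (-4*33)*(-3*((4 - 1*0) + 2)) = -(-396)*((4 + 0) + 2) = -(-396)*(4 + 2) = -(-396)*6 = -132*(-18) = 2376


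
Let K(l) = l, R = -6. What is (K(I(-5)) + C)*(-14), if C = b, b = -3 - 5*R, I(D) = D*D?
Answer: -728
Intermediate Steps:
I(D) = D**2
b = 27 (b = -3 - 5*(-6) = -3 + 30 = 27)
C = 27
(K(I(-5)) + C)*(-14) = ((-5)**2 + 27)*(-14) = (25 + 27)*(-14) = 52*(-14) = -728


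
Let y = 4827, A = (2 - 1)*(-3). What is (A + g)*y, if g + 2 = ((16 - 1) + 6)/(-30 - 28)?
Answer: -1501197/58 ≈ -25883.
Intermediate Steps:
A = -3 (A = 1*(-3) = -3)
g = -137/58 (g = -2 + ((16 - 1) + 6)/(-30 - 28) = -2 + (15 + 6)/(-58) = -2 + 21*(-1/58) = -2 - 21/58 = -137/58 ≈ -2.3621)
(A + g)*y = (-3 - 137/58)*4827 = -311/58*4827 = -1501197/58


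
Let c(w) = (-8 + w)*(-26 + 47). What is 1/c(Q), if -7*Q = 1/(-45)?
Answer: -15/2519 ≈ -0.0059547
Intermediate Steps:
Q = 1/315 (Q = -1/(7*(-45)) = -(-1)/(7*45) = -⅐*(-1/45) = 1/315 ≈ 0.0031746)
c(w) = -168 + 21*w (c(w) = (-8 + w)*21 = -168 + 21*w)
1/c(Q) = 1/(-168 + 21*(1/315)) = 1/(-168 + 1/15) = 1/(-2519/15) = -15/2519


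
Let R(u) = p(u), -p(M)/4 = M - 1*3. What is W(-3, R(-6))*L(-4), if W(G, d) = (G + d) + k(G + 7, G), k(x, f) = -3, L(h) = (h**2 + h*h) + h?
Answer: 840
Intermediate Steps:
p(M) = 12 - 4*M (p(M) = -4*(M - 1*3) = -4*(M - 3) = -4*(-3 + M) = 12 - 4*M)
L(h) = h + 2*h**2 (L(h) = (h**2 + h**2) + h = 2*h**2 + h = h + 2*h**2)
R(u) = 12 - 4*u
W(G, d) = -3 + G + d (W(G, d) = (G + d) - 3 = -3 + G + d)
W(-3, R(-6))*L(-4) = (-3 - 3 + (12 - 4*(-6)))*(-4*(1 + 2*(-4))) = (-3 - 3 + (12 + 24))*(-4*(1 - 8)) = (-3 - 3 + 36)*(-4*(-7)) = 30*28 = 840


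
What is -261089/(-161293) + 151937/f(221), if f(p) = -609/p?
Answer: -5415749770360/98227437 ≈ -55135.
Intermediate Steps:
-261089/(-161293) + 151937/f(221) = -261089/(-161293) + 151937/((-609/221)) = -261089*(-1/161293) + 151937/((-609*1/221)) = 261089/161293 + 151937/(-609/221) = 261089/161293 + 151937*(-221/609) = 261089/161293 - 33578077/609 = -5415749770360/98227437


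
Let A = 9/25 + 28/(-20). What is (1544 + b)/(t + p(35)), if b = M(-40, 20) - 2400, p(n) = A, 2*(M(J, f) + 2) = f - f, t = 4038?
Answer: -10725/50462 ≈ -0.21254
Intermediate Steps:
A = -26/25 (A = 9*(1/25) + 28*(-1/20) = 9/25 - 7/5 = -26/25 ≈ -1.0400)
M(J, f) = -2 (M(J, f) = -2 + (f - f)/2 = -2 + (½)*0 = -2 + 0 = -2)
p(n) = -26/25
b = -2402 (b = -2 - 2400 = -2402)
(1544 + b)/(t + p(35)) = (1544 - 2402)/(4038 - 26/25) = -858/100924/25 = -858*25/100924 = -10725/50462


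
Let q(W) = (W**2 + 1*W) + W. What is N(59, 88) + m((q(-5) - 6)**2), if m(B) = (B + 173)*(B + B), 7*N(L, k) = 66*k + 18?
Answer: 293862/7 ≈ 41980.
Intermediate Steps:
N(L, k) = 18/7 + 66*k/7 (N(L, k) = (66*k + 18)/7 = (18 + 66*k)/7 = 18/7 + 66*k/7)
q(W) = W**2 + 2*W (q(W) = (W**2 + W) + W = (W + W**2) + W = W**2 + 2*W)
m(B) = 2*B*(173 + B) (m(B) = (173 + B)*(2*B) = 2*B*(173 + B))
N(59, 88) + m((q(-5) - 6)**2) = (18/7 + (66/7)*88) + 2*(-5*(2 - 5) - 6)**2*(173 + (-5*(2 - 5) - 6)**2) = (18/7 + 5808/7) + 2*(-5*(-3) - 6)**2*(173 + (-5*(-3) - 6)**2) = 5826/7 + 2*(15 - 6)**2*(173 + (15 - 6)**2) = 5826/7 + 2*9**2*(173 + 9**2) = 5826/7 + 2*81*(173 + 81) = 5826/7 + 2*81*254 = 5826/7 + 41148 = 293862/7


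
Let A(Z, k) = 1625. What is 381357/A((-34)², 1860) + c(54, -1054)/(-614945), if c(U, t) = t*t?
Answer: 46541668373/199857125 ≈ 232.87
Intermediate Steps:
c(U, t) = t²
381357/A((-34)², 1860) + c(54, -1054)/(-614945) = 381357/1625 + (-1054)²/(-614945) = 381357*(1/1625) + 1110916*(-1/614945) = 381357/1625 - 1110916/614945 = 46541668373/199857125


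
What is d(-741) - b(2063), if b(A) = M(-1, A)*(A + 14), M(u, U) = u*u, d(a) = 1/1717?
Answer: -3566208/1717 ≈ -2077.0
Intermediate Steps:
d(a) = 1/1717
M(u, U) = u²
b(A) = 14 + A (b(A) = (-1)²*(A + 14) = 1*(14 + A) = 14 + A)
d(-741) - b(2063) = 1/1717 - (14 + 2063) = 1/1717 - 1*2077 = 1/1717 - 2077 = -3566208/1717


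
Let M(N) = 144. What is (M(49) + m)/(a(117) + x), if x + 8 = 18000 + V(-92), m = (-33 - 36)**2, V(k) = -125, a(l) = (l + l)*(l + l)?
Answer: 4905/72623 ≈ 0.067541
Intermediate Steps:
a(l) = 4*l**2 (a(l) = (2*l)*(2*l) = 4*l**2)
m = 4761 (m = (-69)**2 = 4761)
x = 17867 (x = -8 + (18000 - 125) = -8 + 17875 = 17867)
(M(49) + m)/(a(117) + x) = (144 + 4761)/(4*117**2 + 17867) = 4905/(4*13689 + 17867) = 4905/(54756 + 17867) = 4905/72623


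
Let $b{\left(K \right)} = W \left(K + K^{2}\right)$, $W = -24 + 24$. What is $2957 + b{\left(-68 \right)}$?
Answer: $2957$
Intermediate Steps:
$W = 0$
$b{\left(K \right)} = 0$ ($b{\left(K \right)} = 0 \left(K + K^{2}\right) = 0$)
$2957 + b{\left(-68 \right)} = 2957 + 0 = 2957$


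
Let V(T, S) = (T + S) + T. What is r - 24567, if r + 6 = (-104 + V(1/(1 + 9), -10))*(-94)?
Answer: -69379/5 ≈ -13876.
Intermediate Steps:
V(T, S) = S + 2*T (V(T, S) = (S + T) + T = S + 2*T)
r = 53456/5 (r = -6 + (-104 + (-10 + 2/(1 + 9)))*(-94) = -6 + (-104 + (-10 + 2/10))*(-94) = -6 + (-104 + (-10 + 2*(1/10)))*(-94) = -6 + (-104 + (-10 + 1/5))*(-94) = -6 + (-104 - 49/5)*(-94) = -6 - 569/5*(-94) = -6 + 53486/5 = 53456/5 ≈ 10691.)
r - 24567 = 53456/5 - 24567 = -69379/5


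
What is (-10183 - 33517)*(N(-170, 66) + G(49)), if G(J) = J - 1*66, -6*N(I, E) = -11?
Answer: 1988350/3 ≈ 6.6278e+5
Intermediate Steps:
N(I, E) = 11/6 (N(I, E) = -⅙*(-11) = 11/6)
G(J) = -66 + J (G(J) = J - 66 = -66 + J)
(-10183 - 33517)*(N(-170, 66) + G(49)) = (-10183 - 33517)*(11/6 + (-66 + 49)) = -43700*(11/6 - 17) = -43700*(-91/6) = 1988350/3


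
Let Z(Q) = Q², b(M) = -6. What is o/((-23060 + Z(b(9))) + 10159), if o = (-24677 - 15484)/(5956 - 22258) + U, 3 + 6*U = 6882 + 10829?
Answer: -4377527/19065930 ≈ -0.22960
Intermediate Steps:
U = 8854/3 (U = -½ + (6882 + 10829)/6 = -½ + (⅙)*17711 = -½ + 17711/6 = 8854/3 ≈ 2951.3)
o = 4377527/1482 (o = (-24677 - 15484)/(5956 - 22258) + 8854/3 = -40161/(-16302) + 8854/3 = -40161*(-1/16302) + 8854/3 = 1217/494 + 8854/3 = 4377527/1482 ≈ 2953.8)
o/((-23060 + Z(b(9))) + 10159) = 4377527/(1482*((-23060 + (-6)²) + 10159)) = 4377527/(1482*((-23060 + 36) + 10159)) = 4377527/(1482*(-23024 + 10159)) = (4377527/1482)/(-12865) = (4377527/1482)*(-1/12865) = -4377527/19065930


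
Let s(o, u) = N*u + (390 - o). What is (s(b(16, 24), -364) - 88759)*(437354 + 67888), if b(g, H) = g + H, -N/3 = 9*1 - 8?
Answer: -44116215714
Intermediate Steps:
N = -3 (N = -3*(9*1 - 8) = -3*(9 - 8) = -3*1 = -3)
b(g, H) = H + g
s(o, u) = 390 - o - 3*u (s(o, u) = -3*u + (390 - o) = 390 - o - 3*u)
(s(b(16, 24), -364) - 88759)*(437354 + 67888) = ((390 - (24 + 16) - 3*(-364)) - 88759)*(437354 + 67888) = ((390 - 1*40 + 1092) - 88759)*505242 = ((390 - 40 + 1092) - 88759)*505242 = (1442 - 88759)*505242 = -87317*505242 = -44116215714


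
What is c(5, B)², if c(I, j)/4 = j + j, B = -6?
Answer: 2304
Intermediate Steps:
c(I, j) = 8*j (c(I, j) = 4*(j + j) = 4*(2*j) = 8*j)
c(5, B)² = (8*(-6))² = (-48)² = 2304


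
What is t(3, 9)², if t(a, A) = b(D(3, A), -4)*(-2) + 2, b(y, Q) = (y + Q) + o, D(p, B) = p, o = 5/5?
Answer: 4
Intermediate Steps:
o = 1 (o = 5*(⅕) = 1)
b(y, Q) = 1 + Q + y (b(y, Q) = (y + Q) + 1 = (Q + y) + 1 = 1 + Q + y)
t(a, A) = 2 (t(a, A) = (1 - 4 + 3)*(-2) + 2 = 0*(-2) + 2 = 0 + 2 = 2)
t(3, 9)² = 2² = 4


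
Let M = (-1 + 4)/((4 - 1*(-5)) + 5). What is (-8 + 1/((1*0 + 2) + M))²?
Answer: 54756/961 ≈ 56.978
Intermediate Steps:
M = 3/14 (M = 3/((4 + 5) + 5) = 3/(9 + 5) = 3/14 ≈ 0.21429)
(-8 + 1/((1*0 + 2) + M))² = (-8 + 1/((1*0 + 2) + 3/14))² = (-8 + 1/((0 + 2) + 3/14))² = (-8 + 1/(2 + 3/14))² = (-8 + 1/(31/14))² = (-8 + 14/31)² = (-234/31)² = 54756/961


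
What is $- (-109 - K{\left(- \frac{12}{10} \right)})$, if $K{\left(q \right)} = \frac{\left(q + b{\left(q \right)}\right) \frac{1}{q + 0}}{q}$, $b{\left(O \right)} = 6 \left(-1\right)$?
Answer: $104$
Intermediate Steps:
$b{\left(O \right)} = -6$
$K{\left(q \right)} = \frac{-6 + q}{q^{2}}$ ($K{\left(q \right)} = \frac{\left(q - 6\right) \frac{1}{q + 0}}{q} = \frac{\left(-6 + q\right) \frac{1}{q}}{q} = \frac{\frac{1}{q} \left(-6 + q\right)}{q} = \frac{-6 + q}{q^{2}}$)
$- (-109 - K{\left(- \frac{12}{10} \right)}) = - (-109 - \frac{-6 - \frac{12}{10}}{\frac{36}{25}}) = - (-109 - \frac{-6 - \frac{6}{5}}{\frac{36}{25}}) = - (-109 - \frac{25}{36} \left(- \frac{36}{5}\right)) = - (-109 - -5) = - (-109 + 5) = \left(-1\right) \left(-104\right) = 104$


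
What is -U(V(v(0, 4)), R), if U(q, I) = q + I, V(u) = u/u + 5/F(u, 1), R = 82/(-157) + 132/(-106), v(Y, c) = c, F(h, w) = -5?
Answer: 14708/8321 ≈ 1.7676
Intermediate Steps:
R = -14708/8321 (R = 82*(-1/157) + 132*(-1/106) = -82/157 - 66/53 = -14708/8321 ≈ -1.7676)
V(u) = 0 (V(u) = u/u + 5/(-5) = 1 + 5*(-1/5) = 1 - 1 = 0)
U(q, I) = I + q
-U(V(v(0, 4)), R) = -(-14708/8321 + 0) = -1*(-14708/8321) = 14708/8321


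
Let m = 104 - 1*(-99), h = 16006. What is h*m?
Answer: 3249218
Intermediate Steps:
m = 203 (m = 104 + 99 = 203)
h*m = 16006*203 = 3249218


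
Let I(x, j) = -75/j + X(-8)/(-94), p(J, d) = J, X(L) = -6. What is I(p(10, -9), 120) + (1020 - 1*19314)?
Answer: -6878755/376 ≈ -18295.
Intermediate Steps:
I(x, j) = 3/47 - 75/j (I(x, j) = -75/j - 6/(-94) = -75/j - 6*(-1/94) = -75/j + 3/47 = 3/47 - 75/j)
I(p(10, -9), 120) + (1020 - 1*19314) = (3/47 - 75/120) + (1020 - 1*19314) = (3/47 - 75*1/120) + (1020 - 19314) = (3/47 - 5/8) - 18294 = -211/376 - 18294 = -6878755/376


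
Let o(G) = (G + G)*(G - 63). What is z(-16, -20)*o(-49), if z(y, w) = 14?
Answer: 153664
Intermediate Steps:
o(G) = 2*G*(-63 + G) (o(G) = (2*G)*(-63 + G) = 2*G*(-63 + G))
z(-16, -20)*o(-49) = 14*(2*(-49)*(-63 - 49)) = 14*(2*(-49)*(-112)) = 14*10976 = 153664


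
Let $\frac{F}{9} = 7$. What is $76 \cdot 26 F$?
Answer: $124488$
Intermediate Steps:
$F = 63$ ($F = 9 \cdot 7 = 63$)
$76 \cdot 26 F = 76 \cdot 26 \cdot 63 = 1976 \cdot 63 = 124488$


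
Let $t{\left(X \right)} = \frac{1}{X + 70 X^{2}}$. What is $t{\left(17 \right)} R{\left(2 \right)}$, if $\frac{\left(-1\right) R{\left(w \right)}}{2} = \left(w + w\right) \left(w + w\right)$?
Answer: $- \frac{32}{20247} \approx -0.0015805$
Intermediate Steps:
$R{\left(w \right)} = - 8 w^{2}$ ($R{\left(w \right)} = - 2 \left(w + w\right) \left(w + w\right) = - 2 \cdot 2 w 2 w = - 2 \cdot 4 w^{2} = - 8 w^{2}$)
$t{\left(17 \right)} R{\left(2 \right)} = \frac{1}{17 \left(1 + 70 \cdot 17\right)} \left(- 8 \cdot 2^{2}\right) = \frac{1}{17 \left(1 + 1190\right)} \left(\left(-8\right) 4\right) = \frac{1}{17 \cdot 1191} \left(-32\right) = \frac{1}{17} \cdot \frac{1}{1191} \left(-32\right) = \frac{1}{20247} \left(-32\right) = - \frac{32}{20247}$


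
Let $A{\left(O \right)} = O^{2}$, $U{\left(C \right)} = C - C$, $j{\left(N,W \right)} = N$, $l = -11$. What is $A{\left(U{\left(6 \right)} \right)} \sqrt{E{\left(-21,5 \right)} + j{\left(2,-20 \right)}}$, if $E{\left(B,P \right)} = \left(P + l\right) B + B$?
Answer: $0$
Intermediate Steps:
$U{\left(C \right)} = 0$
$E{\left(B,P \right)} = B + B \left(-11 + P\right)$ ($E{\left(B,P \right)} = \left(P - 11\right) B + B = \left(-11 + P\right) B + B = B \left(-11 + P\right) + B = B + B \left(-11 + P\right)$)
$A{\left(U{\left(6 \right)} \right)} \sqrt{E{\left(-21,5 \right)} + j{\left(2,-20 \right)}} = 0^{2} \sqrt{- 21 \left(-10 + 5\right) + 2} = 0 \sqrt{\left(-21\right) \left(-5\right) + 2} = 0 \sqrt{105 + 2} = 0 \sqrt{107} = 0$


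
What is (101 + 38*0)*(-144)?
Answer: -14544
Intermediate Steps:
(101 + 38*0)*(-144) = (101 + 0)*(-144) = 101*(-144) = -14544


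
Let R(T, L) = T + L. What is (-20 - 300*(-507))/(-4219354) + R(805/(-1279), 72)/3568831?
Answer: -346894652272369/9629694186633773 ≈ -0.036023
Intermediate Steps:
R(T, L) = L + T
(-20 - 300*(-507))/(-4219354) + R(805/(-1279), 72)/3568831 = (-20 - 300*(-507))/(-4219354) + (72 + 805/(-1279))/3568831 = (-20 + 152100)*(-1/4219354) + (72 + 805*(-1/1279))*(1/3568831) = 152080*(-1/4219354) + (72 - 805/1279)*(1/3568831) = -76040/2109677 + (91283/1279)*(1/3568831) = -76040/2109677 + 91283/4564534849 = -346894652272369/9629694186633773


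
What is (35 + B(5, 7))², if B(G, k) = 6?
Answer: 1681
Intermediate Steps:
(35 + B(5, 7))² = (35 + 6)² = 41² = 1681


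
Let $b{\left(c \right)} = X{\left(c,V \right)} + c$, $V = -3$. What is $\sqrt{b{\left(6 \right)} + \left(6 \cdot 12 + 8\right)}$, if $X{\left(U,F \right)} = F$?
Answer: $\sqrt{83} \approx 9.1104$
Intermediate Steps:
$b{\left(c \right)} = -3 + c$
$\sqrt{b{\left(6 \right)} + \left(6 \cdot 12 + 8\right)} = \sqrt{\left(-3 + 6\right) + \left(6 \cdot 12 + 8\right)} = \sqrt{3 + \left(72 + 8\right)} = \sqrt{3 + 80} = \sqrt{83}$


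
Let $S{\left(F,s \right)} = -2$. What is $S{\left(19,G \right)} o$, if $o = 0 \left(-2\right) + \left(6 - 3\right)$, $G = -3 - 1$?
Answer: $-6$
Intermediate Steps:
$G = -4$
$o = 3$ ($o = 0 + 3 = 3$)
$S{\left(19,G \right)} o = \left(-2\right) 3 = -6$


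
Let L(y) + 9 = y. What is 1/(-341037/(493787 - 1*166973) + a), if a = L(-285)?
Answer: -108938/32141451 ≈ -0.0033893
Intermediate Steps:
L(y) = -9 + y
a = -294 (a = -9 - 285 = -294)
1/(-341037/(493787 - 1*166973) + a) = 1/(-341037/(493787 - 1*166973) - 294) = 1/(-341037/(493787 - 166973) - 294) = 1/(-341037/326814 - 294) = 1/(-341037*1/326814 - 294) = 1/(-113679/108938 - 294) = 1/(-32141451/108938) = -108938/32141451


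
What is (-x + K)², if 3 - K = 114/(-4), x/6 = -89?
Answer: 1279161/4 ≈ 3.1979e+5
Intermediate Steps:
x = -534 (x = 6*(-89) = -534)
K = 63/2 (K = 3 - 114/(-4) = 3 - 114*(-1)/4 = 3 - 1*(-57/2) = 3 + 57/2 = 63/2 ≈ 31.500)
(-x + K)² = (-1*(-534) + 63/2)² = (534 + 63/2)² = (1131/2)² = 1279161/4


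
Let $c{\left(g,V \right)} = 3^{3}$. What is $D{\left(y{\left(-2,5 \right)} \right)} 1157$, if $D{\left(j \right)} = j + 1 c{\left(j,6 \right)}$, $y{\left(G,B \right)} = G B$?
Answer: $19669$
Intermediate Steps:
$c{\left(g,V \right)} = 27$
$y{\left(G,B \right)} = B G$
$D{\left(j \right)} = 27 + j$ ($D{\left(j \right)} = j + 1 \cdot 27 = j + 27 = 27 + j$)
$D{\left(y{\left(-2,5 \right)} \right)} 1157 = \left(27 + 5 \left(-2\right)\right) 1157 = \left(27 - 10\right) 1157 = 17 \cdot 1157 = 19669$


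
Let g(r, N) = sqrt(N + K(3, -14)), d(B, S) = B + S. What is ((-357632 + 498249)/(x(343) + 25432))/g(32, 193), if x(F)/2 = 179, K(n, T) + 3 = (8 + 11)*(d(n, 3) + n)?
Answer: 140617/490010 ≈ 0.28697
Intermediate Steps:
K(n, T) = 54 + 38*n (K(n, T) = -3 + (8 + 11)*((n + 3) + n) = -3 + 19*((3 + n) + n) = -3 + 19*(3 + 2*n) = -3 + (57 + 38*n) = 54 + 38*n)
x(F) = 358 (x(F) = 2*179 = 358)
g(r, N) = sqrt(168 + N) (g(r, N) = sqrt(N + (54 + 38*3)) = sqrt(N + (54 + 114)) = sqrt(N + 168) = sqrt(168 + N))
((-357632 + 498249)/(x(343) + 25432))/g(32, 193) = ((-357632 + 498249)/(358 + 25432))/(sqrt(168 + 193)) = (140617/25790)/(sqrt(361)) = (140617*(1/25790))/19 = (140617/25790)*(1/19) = 140617/490010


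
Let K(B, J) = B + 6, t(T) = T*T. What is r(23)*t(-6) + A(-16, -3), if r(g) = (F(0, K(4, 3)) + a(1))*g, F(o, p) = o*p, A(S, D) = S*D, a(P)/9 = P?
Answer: 7500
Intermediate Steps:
a(P) = 9*P
A(S, D) = D*S
t(T) = T²
K(B, J) = 6 + B
r(g) = 9*g (r(g) = (0*(6 + 4) + 9*1)*g = (0*10 + 9)*g = (0 + 9)*g = 9*g)
r(23)*t(-6) + A(-16, -3) = (9*23)*(-6)² - 3*(-16) = 207*36 + 48 = 7452 + 48 = 7500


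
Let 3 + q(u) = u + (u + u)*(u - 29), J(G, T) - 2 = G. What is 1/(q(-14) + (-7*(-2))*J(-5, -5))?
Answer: 1/1145 ≈ 0.00087336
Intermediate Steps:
J(G, T) = 2 + G
q(u) = -3 + u + 2*u*(-29 + u) (q(u) = -3 + (u + (u + u)*(u - 29)) = -3 + (u + (2*u)*(-29 + u)) = -3 + (u + 2*u*(-29 + u)) = -3 + u + 2*u*(-29 + u))
1/(q(-14) + (-7*(-2))*J(-5, -5)) = 1/((-3 - 57*(-14) + 2*(-14)²) + (-7*(-2))*(2 - 5)) = 1/((-3 + 798 + 2*196) + 14*(-3)) = 1/((-3 + 798 + 392) - 42) = 1/(1187 - 42) = 1/1145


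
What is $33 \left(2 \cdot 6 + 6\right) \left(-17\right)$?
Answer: $-10098$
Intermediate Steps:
$33 \left(2 \cdot 6 + 6\right) \left(-17\right) = 33 \left(12 + 6\right) \left(-17\right) = 33 \cdot 18 \left(-17\right) = 594 \left(-17\right) = -10098$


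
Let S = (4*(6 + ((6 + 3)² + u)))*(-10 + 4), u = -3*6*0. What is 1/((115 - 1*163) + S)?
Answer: -1/2136 ≈ -0.00046816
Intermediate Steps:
u = 0 (u = -18*0 = 0)
S = -2088 (S = (4*(6 + ((6 + 3)² + 0)))*(-10 + 4) = (4*(6 + (9² + 0)))*(-6) = (4*(6 + (81 + 0)))*(-6) = (4*(6 + 81))*(-6) = (4*87)*(-6) = 348*(-6) = -2088)
1/((115 - 1*163) + S) = 1/((115 - 1*163) - 2088) = 1/((115 - 163) - 2088) = 1/(-48 - 2088) = 1/(-2136) = -1/2136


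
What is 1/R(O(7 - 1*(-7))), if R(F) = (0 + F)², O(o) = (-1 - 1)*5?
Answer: 1/100 ≈ 0.010000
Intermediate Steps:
O(o) = -10 (O(o) = -2*5 = -10)
R(F) = F²
1/R(O(7 - 1*(-7))) = 1/((-10)²) = 1/100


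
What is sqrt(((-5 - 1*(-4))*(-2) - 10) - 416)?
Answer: 2*I*sqrt(106) ≈ 20.591*I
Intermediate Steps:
sqrt(((-5 - 1*(-4))*(-2) - 10) - 416) = sqrt(((-5 + 4)*(-2) - 10) - 416) = sqrt((-1*(-2) - 10) - 416) = sqrt((2 - 10) - 416) = sqrt(-8 - 416) = sqrt(-424) = 2*I*sqrt(106)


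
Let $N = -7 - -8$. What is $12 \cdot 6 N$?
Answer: $72$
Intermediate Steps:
$N = 1$ ($N = -7 + 8 = 1$)
$12 \cdot 6 N = 12 \cdot 6 \cdot 1 = 72 \cdot 1 = 72$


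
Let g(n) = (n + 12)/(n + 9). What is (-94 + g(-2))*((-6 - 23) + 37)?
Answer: -5184/7 ≈ -740.57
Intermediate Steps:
g(n) = (12 + n)/(9 + n)
(-94 + g(-2))*((-6 - 23) + 37) = (-94 + (12 - 2)/(9 - 2))*((-6 - 23) + 37) = (-94 + 10/7)*(-29 + 37) = (-94 + (1/7)*10)*8 = (-94 + 10/7)*8 = -648/7*8 = -5184/7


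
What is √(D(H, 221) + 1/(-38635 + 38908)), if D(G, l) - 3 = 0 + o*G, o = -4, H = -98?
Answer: 2*√7359807/273 ≈ 19.875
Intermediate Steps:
D(G, l) = 3 - 4*G (D(G, l) = 3 + (0 - 4*G) = 3 - 4*G)
√(D(H, 221) + 1/(-38635 + 38908)) = √((3 - 4*(-98)) + 1/(-38635 + 38908)) = √((3 + 392) + 1/273) = √(395 + 1/273) = √(107836/273) = 2*√7359807/273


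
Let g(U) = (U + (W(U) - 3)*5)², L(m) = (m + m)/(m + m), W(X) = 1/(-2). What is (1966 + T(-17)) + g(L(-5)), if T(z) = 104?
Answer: 9369/4 ≈ 2342.3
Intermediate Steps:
W(X) = -½
L(m) = 1 (L(m) = (2*m)/((2*m)) = (2*m)*(1/(2*m)) = 1)
g(U) = (-35/2 + U)² (g(U) = (U + (-½ - 3)*5)² = (U - 7/2*5)² = (U - 35/2)² = (-35/2 + U)²)
(1966 + T(-17)) + g(L(-5)) = (1966 + 104) + (-35 + 2*1)²/4 = 2070 + (-35 + 2)²/4 = 2070 + (¼)*(-33)² = 2070 + (¼)*1089 = 2070 + 1089/4 = 9369/4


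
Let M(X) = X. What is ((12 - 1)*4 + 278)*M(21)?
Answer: 6762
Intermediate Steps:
((12 - 1)*4 + 278)*M(21) = ((12 - 1)*4 + 278)*21 = (11*4 + 278)*21 = (44 + 278)*21 = 322*21 = 6762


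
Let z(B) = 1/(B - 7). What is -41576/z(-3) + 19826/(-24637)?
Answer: 10243059294/24637 ≈ 4.1576e+5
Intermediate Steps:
z(B) = 1/(-7 + B)
-41576/z(-3) + 19826/(-24637) = -41576/(1/(-7 - 3)) + 19826/(-24637) = -41576/(1/(-10)) + 19826*(-1/24637) = -41576/(-⅒) - 19826/24637 = -41576*(-10) - 19826/24637 = 415760 - 19826/24637 = 10243059294/24637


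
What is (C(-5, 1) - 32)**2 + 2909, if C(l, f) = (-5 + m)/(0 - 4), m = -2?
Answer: 61185/16 ≈ 3824.1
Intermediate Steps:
C(l, f) = 7/4 (C(l, f) = (-5 - 2)/(0 - 4) = -7/(-4) = -7*(-1/4) = 7/4)
(C(-5, 1) - 32)**2 + 2909 = (7/4 - 32)**2 + 2909 = (-121/4)**2 + 2909 = 14641/16 + 2909 = 61185/16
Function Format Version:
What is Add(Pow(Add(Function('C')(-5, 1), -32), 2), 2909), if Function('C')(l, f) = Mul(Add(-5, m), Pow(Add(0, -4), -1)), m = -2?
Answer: Rational(61185, 16) ≈ 3824.1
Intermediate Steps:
Function('C')(l, f) = Rational(7, 4) (Function('C')(l, f) = Mul(Add(-5, -2), Pow(Add(0, -4), -1)) = Mul(-7, Pow(-4, -1)) = Mul(-7, Rational(-1, 4)) = Rational(7, 4))
Add(Pow(Add(Function('C')(-5, 1), -32), 2), 2909) = Add(Pow(Add(Rational(7, 4), -32), 2), 2909) = Add(Pow(Rational(-121, 4), 2), 2909) = Add(Rational(14641, 16), 2909) = Rational(61185, 16)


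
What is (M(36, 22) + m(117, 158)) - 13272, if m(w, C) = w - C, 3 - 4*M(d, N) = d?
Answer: -53285/4 ≈ -13321.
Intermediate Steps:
M(d, N) = ¾ - d/4
(M(36, 22) + m(117, 158)) - 13272 = ((¾ - ¼*36) + (117 - 1*158)) - 13272 = ((¾ - 9) + (117 - 158)) - 13272 = (-33/4 - 41) - 13272 = -197/4 - 13272 = -53285/4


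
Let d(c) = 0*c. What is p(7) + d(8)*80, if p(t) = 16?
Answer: 16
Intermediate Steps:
d(c) = 0
p(7) + d(8)*80 = 16 + 0*80 = 16 + 0 = 16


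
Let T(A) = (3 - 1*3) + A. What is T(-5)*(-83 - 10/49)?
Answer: 20385/49 ≈ 416.02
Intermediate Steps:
T(A) = A (T(A) = (3 - 3) + A = 0 + A = A)
T(-5)*(-83 - 10/49) = -5*(-83 - 10/49) = -5*(-4077/49) = 20385/49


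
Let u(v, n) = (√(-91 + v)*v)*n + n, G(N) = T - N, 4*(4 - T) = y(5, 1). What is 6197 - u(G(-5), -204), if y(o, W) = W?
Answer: 6401 + 1785*I*√329/2 ≈ 6401.0 + 16188.0*I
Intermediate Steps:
T = 15/4 (T = 4 - ¼*1 = 4 - ¼ = 15/4 ≈ 3.7500)
G(N) = 15/4 - N
u(v, n) = n + n*v*√(-91 + v) (u(v, n) = (v*√(-91 + v))*n + n = n*v*√(-91 + v) + n = n + n*v*√(-91 + v))
6197 - u(G(-5), -204) = 6197 - (-204)*(1 + (15/4 - 1*(-5))*√(-91 + (15/4 - 1*(-5)))) = 6197 - (-204)*(1 + (15/4 + 5)*√(-91 + (15/4 + 5))) = 6197 - (-204)*(1 + 35*√(-91 + 35/4)/4) = 6197 - (-204)*(1 + 35*√(-329/4)/4) = 6197 - (-204)*(1 + 35*(I*√329/2)/4) = 6197 - (-204)*(1 + 35*I*√329/8) = 6197 - (-204 - 1785*I*√329/2) = 6197 + (204 + 1785*I*√329/2) = 6401 + 1785*I*√329/2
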